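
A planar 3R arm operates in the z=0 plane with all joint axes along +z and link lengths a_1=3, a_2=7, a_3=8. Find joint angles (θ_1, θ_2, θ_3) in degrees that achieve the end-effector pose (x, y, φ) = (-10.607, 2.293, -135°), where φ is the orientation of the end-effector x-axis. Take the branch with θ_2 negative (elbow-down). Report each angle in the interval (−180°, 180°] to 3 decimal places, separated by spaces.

wrist centre = target − a_3·(cos φ, sin φ) = (-4.9501, 7.9499)
cos θ_2 = (87.7041−3²−7²)/(2·3·7) = 0.7072; θ_2 = -44.9891° (elbow-down)
β = atan2(7.9499,-4.9501) = 121.9093°; ψ = atan2(-4.9488,7.9507) = -31.8997°
θ_1 = β − ψ = 153.8090°
θ_3 = φ − θ_1 − θ_2 = 116.1801° (wrapped to (-180°,180°])

153.809 -44.989 116.180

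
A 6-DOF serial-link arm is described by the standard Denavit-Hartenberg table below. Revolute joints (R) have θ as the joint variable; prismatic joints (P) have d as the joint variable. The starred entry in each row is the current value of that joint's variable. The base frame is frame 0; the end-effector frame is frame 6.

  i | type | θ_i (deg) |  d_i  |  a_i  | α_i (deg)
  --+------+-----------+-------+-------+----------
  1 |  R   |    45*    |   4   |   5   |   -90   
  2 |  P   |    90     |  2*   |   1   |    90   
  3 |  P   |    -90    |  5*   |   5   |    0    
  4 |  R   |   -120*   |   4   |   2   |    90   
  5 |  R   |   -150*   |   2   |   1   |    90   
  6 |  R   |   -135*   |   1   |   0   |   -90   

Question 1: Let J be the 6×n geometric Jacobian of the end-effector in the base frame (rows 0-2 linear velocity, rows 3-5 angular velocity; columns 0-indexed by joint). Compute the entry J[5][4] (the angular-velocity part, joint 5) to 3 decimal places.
-0.500

axis z_4 = (-0.6124,0.6124,-0.5000); lever o_n−o_4 = (-0.4830,1.0006,-2.1830)
cross product → J_v[:, 4] = (-0.8365,-1.0953,-0.3170)
J_ω[:, 4] = z_4
entry J[5][4] = -0.5000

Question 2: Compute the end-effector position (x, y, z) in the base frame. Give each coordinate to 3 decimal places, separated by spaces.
after link 1: o_1 = (3.5355, 3.5355, 4.0000)
after link 2: o_2 = (2.1213, 4.9497, 3.0000)
after link 3: o_3 = (9.1924, 4.9497, 3.0000)
after link 4: o_4 = (11.3137, 8.4853, 4.7321)
after link 5: o_5 = (10.0416, 9.0503, 2.9821)
after link 6: o_6 = (10.8307, 9.4859, 2.5490)

10.831 9.486 2.549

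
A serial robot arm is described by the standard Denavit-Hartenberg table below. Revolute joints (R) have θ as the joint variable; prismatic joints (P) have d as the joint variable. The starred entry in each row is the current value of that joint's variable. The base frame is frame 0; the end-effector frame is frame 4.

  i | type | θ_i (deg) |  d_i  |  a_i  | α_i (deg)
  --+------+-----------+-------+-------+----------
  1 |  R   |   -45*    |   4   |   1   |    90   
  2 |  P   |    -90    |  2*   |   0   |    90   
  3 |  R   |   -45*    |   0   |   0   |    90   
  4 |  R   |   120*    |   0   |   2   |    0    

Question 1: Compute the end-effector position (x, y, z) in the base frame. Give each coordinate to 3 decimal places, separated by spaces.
-2.432 -1.397 4.707

after link 1: o_1 = (0.7071, -0.7071, 4.0000)
after link 2: o_2 = (-0.7071, -2.1213, 4.0000)
after link 3: o_3 = (-0.7071, -2.1213, 4.0000)
after link 4: o_4 = (-2.4319, -1.3966, 4.7071)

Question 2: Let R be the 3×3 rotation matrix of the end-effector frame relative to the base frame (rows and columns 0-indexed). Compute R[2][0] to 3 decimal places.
0.354

End-effector x-axis (col 0 of R) = (-0.8624,0.3624,0.3536)
R[2][0] = 0.3536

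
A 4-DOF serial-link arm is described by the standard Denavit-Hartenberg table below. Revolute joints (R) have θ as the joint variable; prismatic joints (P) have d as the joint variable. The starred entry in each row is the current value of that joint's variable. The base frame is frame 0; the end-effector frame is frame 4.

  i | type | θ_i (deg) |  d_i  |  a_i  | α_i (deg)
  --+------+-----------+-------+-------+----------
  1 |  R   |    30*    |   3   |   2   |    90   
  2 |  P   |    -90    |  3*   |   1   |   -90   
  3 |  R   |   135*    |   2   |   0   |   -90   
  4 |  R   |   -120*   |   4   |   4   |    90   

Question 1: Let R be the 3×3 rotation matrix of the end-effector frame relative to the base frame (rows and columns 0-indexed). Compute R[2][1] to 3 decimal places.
0.707

End-effector y-axis (col 1 of R) = (0.3536,-0.6124,0.7071)
R[2][1] = 0.7071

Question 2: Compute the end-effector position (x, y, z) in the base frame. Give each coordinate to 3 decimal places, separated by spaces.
after link 1: o_1 = (1.7321, 1.0000, 3.0000)
after link 2: o_2 = (3.2321, -1.5981, 2.0000)
after link 3: o_3 = (4.9641, -0.5981, 2.0000)
after link 4: o_4 = (10.0854, -2.5403, 3.4142)

10.085 -2.540 3.414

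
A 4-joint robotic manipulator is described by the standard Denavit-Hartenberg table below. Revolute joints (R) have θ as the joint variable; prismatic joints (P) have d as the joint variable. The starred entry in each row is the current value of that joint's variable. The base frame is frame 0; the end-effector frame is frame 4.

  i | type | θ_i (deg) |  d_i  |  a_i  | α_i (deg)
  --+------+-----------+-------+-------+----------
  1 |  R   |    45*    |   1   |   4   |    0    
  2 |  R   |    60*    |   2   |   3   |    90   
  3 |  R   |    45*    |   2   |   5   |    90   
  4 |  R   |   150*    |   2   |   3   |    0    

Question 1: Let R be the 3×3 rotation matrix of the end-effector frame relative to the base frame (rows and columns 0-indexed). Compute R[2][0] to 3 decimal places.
End-effector x-axis (col 0 of R) = (0.6415,-0.4621,-0.6124)
R[2][0] = -0.6124

-0.612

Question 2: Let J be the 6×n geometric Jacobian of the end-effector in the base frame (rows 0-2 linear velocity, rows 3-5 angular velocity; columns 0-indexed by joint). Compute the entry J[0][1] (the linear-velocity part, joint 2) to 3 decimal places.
axis z_1 = (0.0000,0.0000,1.0000); lever o_n−o_1 = (1.7987,6.8102,2.2842)
cross product → J_v[:, 1] = (-6.8102,1.7987,0.0000)
J_ω[:, 1] = z_1
entry J[0][1] = -6.8102

-6.810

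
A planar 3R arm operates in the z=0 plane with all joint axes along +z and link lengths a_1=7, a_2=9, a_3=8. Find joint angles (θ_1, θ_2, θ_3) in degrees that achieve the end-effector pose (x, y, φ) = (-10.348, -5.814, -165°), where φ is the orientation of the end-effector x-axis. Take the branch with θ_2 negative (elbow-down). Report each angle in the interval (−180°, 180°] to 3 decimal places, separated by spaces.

-24.985 -150.000 9.985

wrist centre = target − a_3·(cos φ, sin φ) = (-2.6206, -3.7434)
cos θ_2 = (20.8809−7²−9²)/(2·7·9) = -0.8660; θ_2 = -149.9999° (elbow-down)
β = atan2(-3.7434,-2.6206) = -124.9939°; ψ = atan2(-4.5000,-0.7942) = -100.0092°
θ_1 = β − ψ = -24.9846°
θ_3 = φ − θ_1 − θ_2 = 9.9845° (wrapped to (-180°,180°])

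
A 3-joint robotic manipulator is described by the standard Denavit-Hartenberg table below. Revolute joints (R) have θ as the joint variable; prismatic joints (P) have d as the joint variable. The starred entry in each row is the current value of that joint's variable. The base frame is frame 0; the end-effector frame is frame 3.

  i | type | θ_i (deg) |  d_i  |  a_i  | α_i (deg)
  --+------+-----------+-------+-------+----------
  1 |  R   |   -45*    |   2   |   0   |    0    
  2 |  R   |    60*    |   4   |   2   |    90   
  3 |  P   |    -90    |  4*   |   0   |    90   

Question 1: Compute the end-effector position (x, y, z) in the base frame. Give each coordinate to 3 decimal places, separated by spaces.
2.967 -3.346 6.000

after link 1: o_1 = (0.0000, 0.0000, 2.0000)
after link 2: o_2 = (1.9319, 0.5176, 6.0000)
after link 3: o_3 = (2.9671, -3.3461, 6.0000)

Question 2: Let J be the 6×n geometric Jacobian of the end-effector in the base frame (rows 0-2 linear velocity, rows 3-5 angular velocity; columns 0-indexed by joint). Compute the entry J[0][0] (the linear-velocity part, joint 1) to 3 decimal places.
3.346

axis z_0 = ẑ; lever o_n−o_0 = (2.9671,-3.3461,6.0000)
cross product → J_v[:, 0] = (3.3461,2.9671,-0.0000)
J_ω[:, 0] = z_0
entry J[0][0] = 3.3461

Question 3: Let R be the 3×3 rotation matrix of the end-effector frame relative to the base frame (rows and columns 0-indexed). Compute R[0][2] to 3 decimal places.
-0.966

End-effector z-axis (col 2 of R) = (-0.9659,-0.2588,-0.0000)
R[0][2] = -0.9659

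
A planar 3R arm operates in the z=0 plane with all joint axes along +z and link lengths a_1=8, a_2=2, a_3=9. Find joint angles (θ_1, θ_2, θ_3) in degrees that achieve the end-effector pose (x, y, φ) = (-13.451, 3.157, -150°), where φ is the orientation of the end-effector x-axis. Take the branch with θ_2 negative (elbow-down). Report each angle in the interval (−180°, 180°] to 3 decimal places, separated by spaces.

wrist centre = target − a_3·(cos φ, sin φ) = (-5.6568, 7.6570)
cos θ_2 = (90.6287−8²−2²)/(2·8·2) = 0.7071; θ_2 = -44.9967° (elbow-down)
β = atan2(7.6570,-5.6568) = 126.4559°; ψ = atan2(-1.4141,9.4143) = -8.5426°
θ_1 = β − ψ = 134.9985°
θ_3 = φ − θ_1 − θ_2 = 119.9982° (wrapped to (-180°,180°])

134.999 -44.997 119.998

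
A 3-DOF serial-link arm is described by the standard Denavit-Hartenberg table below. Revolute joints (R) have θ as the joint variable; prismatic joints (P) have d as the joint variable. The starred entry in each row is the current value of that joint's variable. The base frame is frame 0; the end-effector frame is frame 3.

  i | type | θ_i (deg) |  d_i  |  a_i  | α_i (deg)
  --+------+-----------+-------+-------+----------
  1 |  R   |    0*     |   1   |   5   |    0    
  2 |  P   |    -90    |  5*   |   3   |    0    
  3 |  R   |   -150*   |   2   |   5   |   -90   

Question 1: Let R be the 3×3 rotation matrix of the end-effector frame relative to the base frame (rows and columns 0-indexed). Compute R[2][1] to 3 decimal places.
End-effector y-axis (col 1 of R) = (-0.0000,-0.0000,-1.0000)
R[2][1] = -1.0000

-1.000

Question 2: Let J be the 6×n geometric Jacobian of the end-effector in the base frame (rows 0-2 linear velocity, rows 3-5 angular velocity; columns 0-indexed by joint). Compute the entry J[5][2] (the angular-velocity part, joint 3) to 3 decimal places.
1.000

axis z_2 = (0.0000,0.0000,1.0000); lever o_n−o_2 = (-2.5000,4.3301,2.0000)
cross product → J_v[:, 2] = (-4.3301,-2.5000,0.0000)
J_ω[:, 2] = z_2
entry J[5][2] = 1.0000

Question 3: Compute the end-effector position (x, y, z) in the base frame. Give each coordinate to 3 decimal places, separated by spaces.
2.500 1.330 8.000

after link 1: o_1 = (5.0000, 0.0000, 1.0000)
after link 2: o_2 = (5.0000, -3.0000, 6.0000)
after link 3: o_3 = (2.5000, 1.3301, 8.0000)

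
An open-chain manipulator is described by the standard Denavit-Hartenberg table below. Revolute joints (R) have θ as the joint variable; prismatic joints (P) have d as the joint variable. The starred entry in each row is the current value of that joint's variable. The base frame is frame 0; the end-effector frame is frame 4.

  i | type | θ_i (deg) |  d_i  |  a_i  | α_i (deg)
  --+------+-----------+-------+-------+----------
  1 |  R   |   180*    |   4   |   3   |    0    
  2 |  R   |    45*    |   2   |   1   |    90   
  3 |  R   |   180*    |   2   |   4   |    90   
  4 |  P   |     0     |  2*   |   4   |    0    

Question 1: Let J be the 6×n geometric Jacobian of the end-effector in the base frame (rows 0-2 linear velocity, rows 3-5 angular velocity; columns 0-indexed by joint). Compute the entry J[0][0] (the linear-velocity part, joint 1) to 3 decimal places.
axis z_0 = ẑ; lever o_n−o_0 = (0.5355,6.3640,8.0000)
cross product → J_v[:, 0] = (-6.3640,0.5355,0.0000)
J_ω[:, 0] = z_0
entry J[0][0] = -6.3640

-6.364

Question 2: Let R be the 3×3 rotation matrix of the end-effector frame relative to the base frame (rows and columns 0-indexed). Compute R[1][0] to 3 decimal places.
End-effector x-axis (col 0 of R) = (0.7071,0.7071,0.0000)
R[1][0] = 0.7071

0.707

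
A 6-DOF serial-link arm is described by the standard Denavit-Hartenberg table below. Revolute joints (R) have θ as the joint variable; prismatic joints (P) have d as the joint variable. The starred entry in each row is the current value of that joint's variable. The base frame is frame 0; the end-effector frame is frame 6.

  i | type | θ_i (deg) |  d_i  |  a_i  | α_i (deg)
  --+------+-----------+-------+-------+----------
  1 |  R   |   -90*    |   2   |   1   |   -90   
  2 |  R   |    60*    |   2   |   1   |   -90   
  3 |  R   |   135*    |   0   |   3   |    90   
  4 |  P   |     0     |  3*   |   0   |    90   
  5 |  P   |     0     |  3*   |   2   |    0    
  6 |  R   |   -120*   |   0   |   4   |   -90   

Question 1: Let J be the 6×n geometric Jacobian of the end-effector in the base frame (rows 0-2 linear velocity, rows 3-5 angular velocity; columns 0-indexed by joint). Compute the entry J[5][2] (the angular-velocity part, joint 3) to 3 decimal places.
axis z_2 = (0.0000,0.8660,-0.5000); lever o_n−o_2 = (-1.7932,-1.3733,3.6213)
cross product → J_v[:, 2] = (2.4495,0.8966,1.5529)
J_ω[:, 2] = z_2
entry J[5][2] = -0.5000

-0.500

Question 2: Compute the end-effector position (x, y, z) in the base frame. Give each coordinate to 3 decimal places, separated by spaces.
0.207 -2.873 4.755

after link 1: o_1 = (0.0000, -1.0000, 2.0000)
after link 2: o_2 = (2.0000, -1.5000, 1.1340)
after link 3: o_3 = (-0.1213, -0.4393, 2.9711)
after link 4: o_4 = (-2.2426, -1.5000, 1.1340)
after link 5: o_5 = (-3.6569, -3.3910, 3.8587)
after link 6: o_6 = (0.2068, -2.8733, 4.7553)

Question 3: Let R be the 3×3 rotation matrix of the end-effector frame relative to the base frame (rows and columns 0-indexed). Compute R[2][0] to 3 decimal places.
End-effector x-axis (col 0 of R) = (0.9659,0.1294,0.2241)
R[2][0] = 0.2241

0.224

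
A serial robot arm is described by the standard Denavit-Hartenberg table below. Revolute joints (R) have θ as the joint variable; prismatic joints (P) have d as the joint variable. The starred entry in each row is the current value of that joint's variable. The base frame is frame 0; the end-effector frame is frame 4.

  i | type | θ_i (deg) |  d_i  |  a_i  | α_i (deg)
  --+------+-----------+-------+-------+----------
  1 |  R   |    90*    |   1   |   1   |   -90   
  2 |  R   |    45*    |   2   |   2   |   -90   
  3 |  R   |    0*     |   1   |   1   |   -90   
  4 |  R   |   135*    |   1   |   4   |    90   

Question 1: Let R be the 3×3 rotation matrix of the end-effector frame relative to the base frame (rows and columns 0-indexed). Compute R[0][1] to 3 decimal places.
End-effector y-axis (col 1 of R) = (1.0000,-0.0000,-0.0000)
R[0][1] = 1.0000

1.000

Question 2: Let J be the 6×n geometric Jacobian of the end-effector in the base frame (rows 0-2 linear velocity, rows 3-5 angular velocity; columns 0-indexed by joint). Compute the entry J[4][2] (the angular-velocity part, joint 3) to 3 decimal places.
-0.707

axis z_2 = (-0.0000,-0.7071,-0.7071); lever o_n−o_2 = (1.0000,0.0000,2.5858)
cross product → J_v[:, 2] = (-1.8284,-0.7071,0.7071)
J_ω[:, 2] = z_2
entry J[4][2] = -0.7071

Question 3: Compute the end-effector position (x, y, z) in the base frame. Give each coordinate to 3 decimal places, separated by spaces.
-1.000 2.414 2.172

after link 1: o_1 = (0.0000, 1.0000, 1.0000)
after link 2: o_2 = (-2.0000, 2.4142, -0.4142)
after link 3: o_3 = (-2.0000, 2.4142, -1.8284)
after link 4: o_4 = (-1.0000, 2.4142, 2.1716)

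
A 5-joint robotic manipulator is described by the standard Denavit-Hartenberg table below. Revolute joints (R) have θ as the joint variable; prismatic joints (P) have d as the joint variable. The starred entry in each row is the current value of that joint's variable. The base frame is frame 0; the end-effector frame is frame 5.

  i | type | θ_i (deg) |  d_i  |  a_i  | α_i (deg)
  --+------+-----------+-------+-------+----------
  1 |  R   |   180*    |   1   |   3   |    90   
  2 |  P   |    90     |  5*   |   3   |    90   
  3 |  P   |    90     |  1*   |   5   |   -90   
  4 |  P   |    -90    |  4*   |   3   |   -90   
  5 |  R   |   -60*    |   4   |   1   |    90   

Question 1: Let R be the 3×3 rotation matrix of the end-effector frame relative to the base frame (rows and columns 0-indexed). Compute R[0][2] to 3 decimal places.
End-effector z-axis (col 2 of R) = (0.8660,-0.0000,-0.5000)
R[0][2] = 0.8660

0.866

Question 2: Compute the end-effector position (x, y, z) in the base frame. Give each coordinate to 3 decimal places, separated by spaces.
after link 1: o_1 = (-3.0000, 0.0000, 1.0000)
after link 2: o_2 = (-3.0000, 5.0000, 4.0000)
after link 3: o_3 = (-4.0000, 10.0000, 4.0000)
after link 4: o_4 = (-7.0000, 10.0000, 0.0000)
after link 5: o_5 = (-7.5000, 14.0000, -0.8660)

-7.500 14.000 -0.866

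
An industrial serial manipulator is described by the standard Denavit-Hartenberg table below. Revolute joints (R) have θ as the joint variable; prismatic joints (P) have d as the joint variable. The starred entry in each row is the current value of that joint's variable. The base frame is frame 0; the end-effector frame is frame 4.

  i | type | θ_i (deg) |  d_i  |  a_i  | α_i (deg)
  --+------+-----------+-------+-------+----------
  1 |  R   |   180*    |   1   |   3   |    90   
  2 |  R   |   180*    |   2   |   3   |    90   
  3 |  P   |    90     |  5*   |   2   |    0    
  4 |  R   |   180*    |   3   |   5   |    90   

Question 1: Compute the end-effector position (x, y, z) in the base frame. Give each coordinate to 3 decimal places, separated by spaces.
after link 1: o_1 = (-3.0000, 0.0000, 1.0000)
after link 2: o_2 = (0.0000, 2.0000, 1.0000)
after link 3: o_3 = (-0.0000, 4.0000, 6.0000)
after link 4: o_4 = (-0.0000, -1.0000, 9.0000)

-0.000 -1.000 9.000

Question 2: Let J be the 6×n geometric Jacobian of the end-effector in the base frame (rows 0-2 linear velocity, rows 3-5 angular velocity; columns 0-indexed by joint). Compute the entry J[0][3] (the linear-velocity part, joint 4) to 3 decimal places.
axis z_3 = (-0.0000,0.0000,1.0000); lever o_n−o_3 = (-0.0000,-5.0000,3.0000)
cross product → J_v[:, 3] = (5.0000,-0.0000,0.0000)
J_ω[:, 3] = z_3
entry J[0][3] = 5.0000

5.000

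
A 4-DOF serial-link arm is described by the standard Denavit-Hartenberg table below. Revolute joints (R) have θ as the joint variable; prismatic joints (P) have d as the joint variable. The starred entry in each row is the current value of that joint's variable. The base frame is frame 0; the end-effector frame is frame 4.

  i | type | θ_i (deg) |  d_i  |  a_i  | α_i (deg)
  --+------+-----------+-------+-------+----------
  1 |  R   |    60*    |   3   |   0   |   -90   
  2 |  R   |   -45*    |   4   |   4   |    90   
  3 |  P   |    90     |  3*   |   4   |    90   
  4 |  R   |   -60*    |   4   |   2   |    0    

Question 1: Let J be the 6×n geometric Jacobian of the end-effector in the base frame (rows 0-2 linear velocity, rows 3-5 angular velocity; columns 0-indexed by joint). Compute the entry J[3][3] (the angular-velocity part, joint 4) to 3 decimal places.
0.354

axis z_3 = (0.3536,0.6124,0.7071); lever o_n−o_3 = (1.1606,4.0101,1.6037)
cross product → J_v[:, 3] = (-1.8536,0.2537,0.7071)
J_ω[:, 3] = z_3
entry J[3][3] = 0.3536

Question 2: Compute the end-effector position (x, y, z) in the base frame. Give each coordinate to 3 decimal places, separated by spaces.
after link 1: o_1 = (0.0000, 0.0000, 3.0000)
after link 2: o_2 = (-2.0499, 4.4495, 5.8284)
after link 3: o_3 = (-6.5746, 4.6124, 7.9497)
after link 4: o_4 = (-5.4141, 8.6225, 9.5534)

-5.414 8.623 9.553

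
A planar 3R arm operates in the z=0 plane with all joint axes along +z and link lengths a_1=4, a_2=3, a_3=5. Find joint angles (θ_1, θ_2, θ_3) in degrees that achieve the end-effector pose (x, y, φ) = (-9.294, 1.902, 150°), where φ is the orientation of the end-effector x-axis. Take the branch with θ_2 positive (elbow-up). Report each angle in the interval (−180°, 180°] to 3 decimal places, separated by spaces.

wrist centre = target − a_3·(cos φ, sin φ) = (-4.9639, -0.5980)
cos θ_2 = (24.9976−4²−3²)/(2·4·3) = -0.0001; θ_2 = 90.0056° (elbow-up)
β = atan2(-0.5980,-4.9639) = -173.1307°; ψ = atan2(3.0000,3.9997) = 36.8719°
θ_1 = β − ψ = -210.0026°
θ_3 = φ − θ_1 − θ_2 = -90.0031° (wrapped to (-180°,180°])

149.997 90.006 -90.003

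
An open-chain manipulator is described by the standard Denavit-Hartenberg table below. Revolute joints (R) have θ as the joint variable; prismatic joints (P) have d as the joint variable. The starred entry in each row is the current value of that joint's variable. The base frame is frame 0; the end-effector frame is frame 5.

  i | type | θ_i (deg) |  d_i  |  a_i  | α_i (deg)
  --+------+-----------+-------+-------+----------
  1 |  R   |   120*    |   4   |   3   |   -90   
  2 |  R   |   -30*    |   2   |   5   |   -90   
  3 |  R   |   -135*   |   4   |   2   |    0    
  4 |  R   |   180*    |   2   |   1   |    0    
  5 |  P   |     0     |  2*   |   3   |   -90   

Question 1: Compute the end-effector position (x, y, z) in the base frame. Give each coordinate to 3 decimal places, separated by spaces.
-6.785 10.580 0.279

after link 1: o_1 = (-1.5000, 2.5981, 4.0000)
after link 2: o_2 = (-5.3971, 5.3481, 6.5000)
after link 3: o_3 = (-7.0095, 5.3124, 2.3288)
after link 4: o_4 = (-7.2033, 7.0623, 0.9503)
after link 5: o_5 = (-6.7847, 10.5799, 0.2789)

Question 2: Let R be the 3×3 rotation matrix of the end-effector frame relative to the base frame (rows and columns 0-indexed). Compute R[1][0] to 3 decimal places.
End-effector x-axis (col 0 of R) = (0.3062,0.8839,0.3536)
R[1][0] = 0.8839

0.884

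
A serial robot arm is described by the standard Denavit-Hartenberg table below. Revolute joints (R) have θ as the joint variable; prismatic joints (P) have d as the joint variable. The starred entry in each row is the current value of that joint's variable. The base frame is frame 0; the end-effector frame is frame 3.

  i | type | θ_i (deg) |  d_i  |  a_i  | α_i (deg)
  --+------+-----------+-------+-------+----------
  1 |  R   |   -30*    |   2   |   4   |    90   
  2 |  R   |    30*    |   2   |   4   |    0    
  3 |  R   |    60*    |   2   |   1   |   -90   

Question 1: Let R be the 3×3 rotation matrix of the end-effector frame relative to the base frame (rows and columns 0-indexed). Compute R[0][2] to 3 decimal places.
End-effector z-axis (col 2 of R) = (-0.8660,0.5000,0.0000)
R[0][2] = -0.8660

-0.866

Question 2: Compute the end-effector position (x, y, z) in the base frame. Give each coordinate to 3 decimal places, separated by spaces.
after link 1: o_1 = (3.4641, -2.0000, 2.0000)
after link 2: o_2 = (5.4641, -5.4641, 4.0000)
after link 3: o_3 = (4.4641, -7.1962, 5.0000)

4.464 -7.196 5.000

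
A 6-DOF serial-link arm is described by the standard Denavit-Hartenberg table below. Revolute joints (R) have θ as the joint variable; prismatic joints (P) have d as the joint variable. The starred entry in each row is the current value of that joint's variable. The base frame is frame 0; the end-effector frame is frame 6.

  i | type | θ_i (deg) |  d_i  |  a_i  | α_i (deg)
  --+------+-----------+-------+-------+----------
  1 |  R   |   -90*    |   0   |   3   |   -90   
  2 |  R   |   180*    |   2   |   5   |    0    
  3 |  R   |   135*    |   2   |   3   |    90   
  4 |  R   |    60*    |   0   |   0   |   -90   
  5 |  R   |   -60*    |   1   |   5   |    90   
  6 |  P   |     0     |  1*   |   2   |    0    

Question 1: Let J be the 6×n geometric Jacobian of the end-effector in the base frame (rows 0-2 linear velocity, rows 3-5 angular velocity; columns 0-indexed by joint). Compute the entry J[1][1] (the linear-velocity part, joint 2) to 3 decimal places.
axis z_1 = (1.0000,0.0000,0.0000); lever o_n−o_1 = (6.7811,7.2000,7.0804)
cross product → J_v[:, 1] = (-0.0000,-7.0804,7.2000)
J_ω[:, 1] = z_1
entry J[1][1] = -7.0804

-7.080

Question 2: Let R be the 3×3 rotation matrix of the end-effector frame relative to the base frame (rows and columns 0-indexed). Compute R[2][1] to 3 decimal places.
End-effector y-axis (col 1 of R) = (0.5000,0.6124,-0.6124)
R[2][1] = -0.6124

-0.612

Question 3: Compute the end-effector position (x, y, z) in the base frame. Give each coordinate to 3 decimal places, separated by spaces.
after link 1: o_1 = (0.0000, -3.0000, 0.0000)
after link 2: o_2 = (2.0000, 2.0000, -0.0000)
after link 3: o_3 = (4.0000, -0.1213, 2.1213)
after link 4: o_4 = (4.0000, -0.1213, 2.1213)
after link 5: o_5 = (6.6651, 2.6690, 5.4547)
after link 6: o_6 = (6.7811, 4.2000, 7.0804)

6.781 4.200 7.080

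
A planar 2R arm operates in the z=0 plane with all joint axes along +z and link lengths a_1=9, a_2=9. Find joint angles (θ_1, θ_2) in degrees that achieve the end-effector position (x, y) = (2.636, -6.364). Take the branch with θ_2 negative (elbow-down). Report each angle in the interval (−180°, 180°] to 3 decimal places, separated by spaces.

cos θ_2 = (47.4490−9²−9²)/(2·9·9) = -0.7071; θ_2 = -134.9999° (elbow-down)
β = atan2(-6.3640,2.6360) = -67.5004°; ψ = atan2(-6.3640,2.6361) = -67.4999°
θ_1 = β − ψ = -0.0005°

-0.000 -135.000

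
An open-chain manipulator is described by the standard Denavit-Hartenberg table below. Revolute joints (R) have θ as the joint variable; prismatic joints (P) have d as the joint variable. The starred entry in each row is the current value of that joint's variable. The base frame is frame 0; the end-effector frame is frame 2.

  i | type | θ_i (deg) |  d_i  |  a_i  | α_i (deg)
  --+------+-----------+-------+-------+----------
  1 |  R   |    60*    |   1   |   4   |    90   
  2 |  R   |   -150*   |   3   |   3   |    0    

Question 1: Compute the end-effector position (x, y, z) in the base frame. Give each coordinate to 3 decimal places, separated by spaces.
after link 1: o_1 = (2.0000, 3.4641, 1.0000)
after link 2: o_2 = (3.2990, -0.2859, -0.5000)

3.299 -0.286 -0.500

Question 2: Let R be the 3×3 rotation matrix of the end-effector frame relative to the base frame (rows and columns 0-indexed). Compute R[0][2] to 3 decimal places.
0.866

End-effector z-axis (col 2 of R) = (0.8660,-0.5000,0.0000)
R[0][2] = 0.8660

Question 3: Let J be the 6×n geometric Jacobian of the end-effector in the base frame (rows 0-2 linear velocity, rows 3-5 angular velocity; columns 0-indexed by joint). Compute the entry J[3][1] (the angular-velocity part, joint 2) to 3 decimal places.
axis z_1 = (0.8660,-0.5000,0.0000); lever o_n−o_1 = (1.2990,-3.7500,-1.5000)
cross product → J_v[:, 1] = (0.7500,1.2990,-2.5981)
J_ω[:, 1] = z_1
entry J[3][1] = 0.8660

0.866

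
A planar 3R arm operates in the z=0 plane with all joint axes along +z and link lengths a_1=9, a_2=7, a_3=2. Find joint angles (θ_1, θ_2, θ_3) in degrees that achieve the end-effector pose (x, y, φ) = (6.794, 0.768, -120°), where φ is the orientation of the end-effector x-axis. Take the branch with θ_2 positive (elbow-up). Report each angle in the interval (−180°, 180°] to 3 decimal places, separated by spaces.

wrist centre = target − a_3·(cos φ, sin φ) = (7.7940, 2.5001)
cos θ_2 = (66.9967−9²−7²)/(2·9·7) = -0.5000; θ_2 = 120.0017° (elbow-up)
β = atan2(2.5001,7.7940) = 17.7845°; ψ = atan2(6.0621,5.4998) = 47.7841°
θ_1 = β − ψ = -29.9996°
θ_3 = φ − θ_1 − θ_2 = 149.9979° (wrapped to (-180°,180°])

-30.000 120.002 149.998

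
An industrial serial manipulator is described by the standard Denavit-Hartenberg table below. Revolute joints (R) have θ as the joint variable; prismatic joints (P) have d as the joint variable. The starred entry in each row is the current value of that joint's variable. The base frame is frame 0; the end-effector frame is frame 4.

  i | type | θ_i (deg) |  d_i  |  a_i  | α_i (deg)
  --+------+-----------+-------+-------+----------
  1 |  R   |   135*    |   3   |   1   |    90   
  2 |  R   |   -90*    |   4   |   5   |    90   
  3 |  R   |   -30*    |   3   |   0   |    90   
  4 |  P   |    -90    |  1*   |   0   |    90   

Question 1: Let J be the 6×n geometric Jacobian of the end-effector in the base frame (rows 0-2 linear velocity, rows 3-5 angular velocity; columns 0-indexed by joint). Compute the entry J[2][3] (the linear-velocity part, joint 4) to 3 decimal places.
prismatic axis z_3 = (-0.6124,-0.6124,0.5000)
J_v[:, 3] = z_3; J_ω[:, 3] = (0,0,0)
entry J[2][3] = 0.5000

0.500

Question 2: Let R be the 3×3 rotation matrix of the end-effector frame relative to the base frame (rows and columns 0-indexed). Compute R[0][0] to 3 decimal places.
End-effector x-axis (col 0 of R) = (-0.7071,0.7071,0.0000)
R[0][0] = -0.7071

-0.707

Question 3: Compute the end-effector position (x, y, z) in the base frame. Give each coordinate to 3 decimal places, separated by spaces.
after link 1: o_1 = (-0.7071, 0.7071, 3.0000)
after link 2: o_2 = (2.1213, 3.5355, -2.0000)
after link 3: o_3 = (4.2426, 1.4142, -2.0000)
after link 4: o_4 = (3.6303, 0.8018, -1.5000)

3.630 0.802 -1.500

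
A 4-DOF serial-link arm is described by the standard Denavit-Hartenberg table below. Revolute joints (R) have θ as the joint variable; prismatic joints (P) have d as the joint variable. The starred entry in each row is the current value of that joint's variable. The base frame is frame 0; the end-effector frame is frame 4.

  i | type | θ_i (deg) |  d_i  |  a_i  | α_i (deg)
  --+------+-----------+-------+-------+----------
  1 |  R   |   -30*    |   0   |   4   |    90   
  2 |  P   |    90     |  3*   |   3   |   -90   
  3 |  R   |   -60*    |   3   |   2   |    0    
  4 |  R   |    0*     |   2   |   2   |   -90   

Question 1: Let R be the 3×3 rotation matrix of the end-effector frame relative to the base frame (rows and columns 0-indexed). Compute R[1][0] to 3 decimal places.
End-effector x-axis (col 0 of R) = (-0.4330,-0.7500,0.5000)
R[1][0] = -0.7500

-0.750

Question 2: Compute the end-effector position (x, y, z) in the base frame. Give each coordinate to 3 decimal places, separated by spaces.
-4.098 -5.098 5.000

after link 1: o_1 = (3.4641, -2.0000, 0.0000)
after link 2: o_2 = (1.9641, -4.5981, 3.0000)
after link 3: o_3 = (-1.5000, -4.5981, 4.0000)
after link 4: o_4 = (-4.0981, -5.0981, 5.0000)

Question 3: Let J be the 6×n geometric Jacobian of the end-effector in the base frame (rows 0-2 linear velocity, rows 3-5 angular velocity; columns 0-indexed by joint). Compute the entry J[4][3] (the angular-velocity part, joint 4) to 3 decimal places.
axis z_3 = (-0.8660,0.5000,0.0000); lever o_n−o_3 = (-2.5981,-0.5000,1.0000)
cross product → J_v[:, 3] = (0.5000,0.8660,1.7321)
J_ω[:, 3] = z_3
entry J[4][3] = 0.5000

0.500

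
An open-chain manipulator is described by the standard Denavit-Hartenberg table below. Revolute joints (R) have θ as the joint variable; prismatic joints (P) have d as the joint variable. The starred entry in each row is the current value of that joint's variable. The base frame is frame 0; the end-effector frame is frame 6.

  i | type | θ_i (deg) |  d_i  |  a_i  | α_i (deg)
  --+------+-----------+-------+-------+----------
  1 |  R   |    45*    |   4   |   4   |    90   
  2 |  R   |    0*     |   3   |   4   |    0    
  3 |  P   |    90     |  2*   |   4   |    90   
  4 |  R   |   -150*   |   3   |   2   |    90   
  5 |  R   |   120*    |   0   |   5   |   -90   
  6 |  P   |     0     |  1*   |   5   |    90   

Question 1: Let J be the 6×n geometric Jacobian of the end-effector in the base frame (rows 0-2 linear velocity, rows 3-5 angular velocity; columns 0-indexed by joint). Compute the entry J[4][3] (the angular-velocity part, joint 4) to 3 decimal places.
axis z_3 = (0.7071,0.7071,-0.0000); lever o_n−o_3 = (9.2583,6.5246,3.3481)
cross product → J_v[:, 3] = (2.3674,-2.3674,-1.9330)
J_ω[:, 3] = z_3
entry J[4][3] = 0.7071

0.707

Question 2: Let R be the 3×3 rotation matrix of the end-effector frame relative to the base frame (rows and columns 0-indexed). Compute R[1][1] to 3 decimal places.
-0.660

End-effector y-axis (col 1 of R) = (-0.0474,-0.6597,0.7500)
R[1][1] = -0.6597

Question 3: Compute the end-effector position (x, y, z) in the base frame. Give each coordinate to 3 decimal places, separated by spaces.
after link 1: o_1 = (2.8284, 2.8284, 4.0000)
after link 2: o_2 = (7.7782, 3.5355, 4.0000)
after link 3: o_3 = (9.1924, 2.1213, 8.0000)
after link 4: o_4 = (10.6066, 4.9497, 6.2679)
after link 5: o_5 = (14.5523, 7.1277, 8.4330)
after link 6: o_6 = (18.4507, 8.6460, 11.3481)

18.451 8.646 11.348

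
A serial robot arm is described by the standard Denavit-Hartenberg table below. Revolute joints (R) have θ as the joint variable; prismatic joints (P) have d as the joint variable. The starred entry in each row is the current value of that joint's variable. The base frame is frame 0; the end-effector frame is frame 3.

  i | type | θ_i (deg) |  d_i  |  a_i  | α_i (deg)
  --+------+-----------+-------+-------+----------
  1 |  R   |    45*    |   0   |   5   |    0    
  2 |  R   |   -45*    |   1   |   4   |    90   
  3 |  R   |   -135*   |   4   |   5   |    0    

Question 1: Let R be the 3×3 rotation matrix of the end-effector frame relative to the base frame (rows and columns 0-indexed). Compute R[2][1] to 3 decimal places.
-0.707

End-effector y-axis (col 1 of R) = (0.7071,-0.0000,-0.7071)
R[2][1] = -0.7071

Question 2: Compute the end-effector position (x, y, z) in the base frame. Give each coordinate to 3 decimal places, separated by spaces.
after link 1: o_1 = (3.5355, 3.5355, 0.0000)
after link 2: o_2 = (7.5355, 3.5355, 1.0000)
after link 3: o_3 = (4.0000, -0.4645, -2.5355)

4.000 -0.464 -2.536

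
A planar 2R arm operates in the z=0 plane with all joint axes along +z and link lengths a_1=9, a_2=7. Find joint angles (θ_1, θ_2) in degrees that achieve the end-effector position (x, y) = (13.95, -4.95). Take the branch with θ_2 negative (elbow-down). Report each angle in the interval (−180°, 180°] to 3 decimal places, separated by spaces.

-0.003 -44.994

cos θ_2 = (219.1050−9²−7²)/(2·9·7) = 0.7072; θ_2 = -44.9939° (elbow-down)
β = atan2(-4.9500,13.9500) = -19.5367°; ψ = atan2(-4.9492,13.9503) = -19.5334°
θ_1 = β − ψ = -0.0032°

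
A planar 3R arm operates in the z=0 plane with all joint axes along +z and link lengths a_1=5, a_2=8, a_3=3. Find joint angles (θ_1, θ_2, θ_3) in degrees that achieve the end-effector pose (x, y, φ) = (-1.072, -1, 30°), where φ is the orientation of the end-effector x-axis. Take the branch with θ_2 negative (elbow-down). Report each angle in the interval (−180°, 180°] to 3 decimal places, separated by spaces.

wrist centre = target − a_3·(cos φ, sin φ) = (-3.6701, -2.5000)
cos θ_2 = (19.7195−5²−8²)/(2·5·8) = -0.8660; θ_2 = -149.9979° (elbow-down)
β = atan2(-2.5000,-3.6701) = -145.7379°; ψ = atan2(-4.0003,-1.9281) = -115.7332°
θ_1 = β − ψ = -30.0047°
θ_3 = φ − θ_1 − θ_2 = -149.9975° (wrapped to (-180°,180°])

-30.005 -149.998 -149.997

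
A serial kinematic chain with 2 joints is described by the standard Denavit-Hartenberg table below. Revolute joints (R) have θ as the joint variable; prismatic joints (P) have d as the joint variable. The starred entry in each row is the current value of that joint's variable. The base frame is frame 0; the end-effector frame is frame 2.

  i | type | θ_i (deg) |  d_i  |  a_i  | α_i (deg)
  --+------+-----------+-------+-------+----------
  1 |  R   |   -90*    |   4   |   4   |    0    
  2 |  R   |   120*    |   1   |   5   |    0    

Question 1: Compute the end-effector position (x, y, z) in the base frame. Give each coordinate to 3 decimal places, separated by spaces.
4.330 -1.500 5.000

after link 1: o_1 = (0.0000, -4.0000, 4.0000)
after link 2: o_2 = (4.3301, -1.5000, 5.0000)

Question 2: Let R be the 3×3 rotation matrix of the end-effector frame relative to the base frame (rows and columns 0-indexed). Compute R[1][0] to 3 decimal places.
End-effector x-axis (col 0 of R) = (0.8660,0.5000,0.0000)
R[1][0] = 0.5000

0.500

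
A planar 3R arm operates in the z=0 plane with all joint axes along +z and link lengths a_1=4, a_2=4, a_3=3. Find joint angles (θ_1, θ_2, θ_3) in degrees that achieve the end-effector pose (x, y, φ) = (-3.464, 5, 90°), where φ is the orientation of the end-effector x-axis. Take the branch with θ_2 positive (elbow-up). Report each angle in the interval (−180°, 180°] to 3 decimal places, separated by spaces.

89.999 120.001 -120.000

wrist centre = target − a_3·(cos φ, sin φ) = (-3.4640, 2.0000)
cos θ_2 = (15.9993−4²−4²)/(2·4·4) = -0.5000; θ_2 = 120.0015° (elbow-up)
β = atan2(2.0000,-3.4640) = 149.9993°; ψ = atan2(3.4641,1.9999) = 60.0007°
θ_1 = β − ψ = 89.9985°
θ_3 = φ − θ_1 − θ_2 = -120.0000° (wrapped to (-180°,180°])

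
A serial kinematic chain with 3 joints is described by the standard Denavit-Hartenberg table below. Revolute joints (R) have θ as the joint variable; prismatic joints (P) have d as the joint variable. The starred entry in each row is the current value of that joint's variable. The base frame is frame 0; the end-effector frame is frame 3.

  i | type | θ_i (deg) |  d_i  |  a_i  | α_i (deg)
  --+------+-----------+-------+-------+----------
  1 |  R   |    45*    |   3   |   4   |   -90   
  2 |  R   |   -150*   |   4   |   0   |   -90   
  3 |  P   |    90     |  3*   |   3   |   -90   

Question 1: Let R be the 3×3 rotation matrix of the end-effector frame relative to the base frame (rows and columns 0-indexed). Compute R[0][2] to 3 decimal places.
End-effector z-axis (col 2 of R) = (0.6124,0.6124,-0.5000)
R[0][2] = 0.6124

0.612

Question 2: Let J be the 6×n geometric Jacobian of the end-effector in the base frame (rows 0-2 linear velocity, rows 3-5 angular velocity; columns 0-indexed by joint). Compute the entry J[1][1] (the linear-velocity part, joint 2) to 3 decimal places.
1.837

axis z_1 = (-0.7071,0.7071,0.0000); lever o_n−o_1 = (0.3536,1.7678,2.5981)
cross product → J_v[:, 1] = (1.8371,1.8371,-1.5000)
J_ω[:, 1] = z_1
entry J[1][1] = 1.8371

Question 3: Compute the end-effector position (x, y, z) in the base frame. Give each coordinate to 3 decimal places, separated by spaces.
after link 1: o_1 = (2.8284, 2.8284, 3.0000)
after link 2: o_2 = (0.0000, 5.6569, 3.0000)
after link 3: o_3 = (3.1820, 4.5962, 5.5981)

3.182 4.596 5.598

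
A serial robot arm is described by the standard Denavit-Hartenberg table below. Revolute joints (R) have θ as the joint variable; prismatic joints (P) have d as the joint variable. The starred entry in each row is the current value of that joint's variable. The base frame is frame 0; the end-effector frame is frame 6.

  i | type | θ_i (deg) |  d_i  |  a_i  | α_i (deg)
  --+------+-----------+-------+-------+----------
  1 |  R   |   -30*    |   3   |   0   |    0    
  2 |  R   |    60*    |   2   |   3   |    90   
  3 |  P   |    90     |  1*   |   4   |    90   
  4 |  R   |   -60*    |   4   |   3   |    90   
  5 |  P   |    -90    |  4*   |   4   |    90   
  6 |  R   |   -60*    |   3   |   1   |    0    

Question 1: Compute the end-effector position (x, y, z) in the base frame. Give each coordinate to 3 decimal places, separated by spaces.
1.882 1.741 6.286

after link 1: o_1 = (0.0000, 0.0000, 3.0000)
after link 2: o_2 = (2.5981, 1.5000, 5.0000)
after link 3: o_3 = (3.0981, 0.6340, 9.0000)
after link 4: o_4 = (5.2631, 4.8840, 10.5000)
after link 5: o_5 = (0.7990, 4.6160, 7.0359)
after link 6: o_6 = (1.8816, 1.7410, 6.2859)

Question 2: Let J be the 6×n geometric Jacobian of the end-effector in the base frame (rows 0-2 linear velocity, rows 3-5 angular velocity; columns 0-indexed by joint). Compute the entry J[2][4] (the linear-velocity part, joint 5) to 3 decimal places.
-0.866

prismatic axis z_4 = (-0.2500,0.4330,-0.8660)
J_v[:, 4] = z_4; J_ω[:, 4] = (0,0,0)
entry J[2][4] = -0.8660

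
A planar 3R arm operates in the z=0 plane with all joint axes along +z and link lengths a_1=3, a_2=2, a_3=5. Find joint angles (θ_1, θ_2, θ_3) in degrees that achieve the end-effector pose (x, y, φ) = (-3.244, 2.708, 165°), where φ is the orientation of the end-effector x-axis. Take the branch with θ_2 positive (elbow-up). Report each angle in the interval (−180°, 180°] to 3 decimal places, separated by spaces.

wrist centre = target − a_3·(cos φ, sin φ) = (1.5856, 1.4139)
cos θ_2 = (4.5133−3²−2²)/(2·3·2) = -0.7072; θ_2 = 135.0093° (elbow-up)
β = atan2(1.4139,1.5856) = 41.7234°; ψ = atan2(1.4140,1.5856) = 41.7263°
θ_1 = β − ψ = -0.0029°
θ_3 = φ − θ_1 − θ_2 = 29.9936° (wrapped to (-180°,180°])

-0.003 135.009 29.994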